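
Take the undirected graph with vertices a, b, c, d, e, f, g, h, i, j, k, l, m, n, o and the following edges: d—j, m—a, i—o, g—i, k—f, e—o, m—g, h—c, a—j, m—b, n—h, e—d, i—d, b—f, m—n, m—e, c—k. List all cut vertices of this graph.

m

Removing m increases the component count from 2 to 3, so m is a cut vertex.
By contrast removing j leaves 2 components; it is not a cut vertex. No other vertex is a cut vertex either.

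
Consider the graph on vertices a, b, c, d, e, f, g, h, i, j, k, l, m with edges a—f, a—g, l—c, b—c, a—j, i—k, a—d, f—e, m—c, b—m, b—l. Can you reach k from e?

No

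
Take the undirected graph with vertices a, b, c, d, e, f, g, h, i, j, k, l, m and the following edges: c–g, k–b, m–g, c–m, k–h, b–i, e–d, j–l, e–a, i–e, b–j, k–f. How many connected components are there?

2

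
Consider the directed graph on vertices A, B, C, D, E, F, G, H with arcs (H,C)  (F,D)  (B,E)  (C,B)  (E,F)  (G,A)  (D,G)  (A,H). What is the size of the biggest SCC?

{A, B, C, D, E, F, G, H} are all mutually reachable — one SCC of size 8.
The largest has 8 vertices.

8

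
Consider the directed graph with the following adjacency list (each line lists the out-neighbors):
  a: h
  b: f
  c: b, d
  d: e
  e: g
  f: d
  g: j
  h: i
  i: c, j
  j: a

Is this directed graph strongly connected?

Yes

From b we can reach every vertex (a, b, c, d, e, f, g, h, i, j), and every vertex can reach b (a, b, c, d, e, f, g, h, i, j). So the whole graph is one strongly connected component.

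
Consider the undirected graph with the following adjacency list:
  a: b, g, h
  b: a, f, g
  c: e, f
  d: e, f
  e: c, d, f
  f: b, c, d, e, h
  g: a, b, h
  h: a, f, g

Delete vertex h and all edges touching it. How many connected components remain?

With h gone, the remaining components are: {a, b, c, d, e, f, g}.
That is 1 component.

1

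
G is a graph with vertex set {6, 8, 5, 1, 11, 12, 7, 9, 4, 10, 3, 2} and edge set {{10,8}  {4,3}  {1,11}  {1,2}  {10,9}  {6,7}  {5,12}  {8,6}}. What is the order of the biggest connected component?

5

Starting from 3 we can reach 3, 4. That is one component of size 2.
Starting from 5 we can reach 5, 12. That is one component of size 2.
Starting from 1 we can reach 1, 2, 11. That is one component of size 3.
Starting from 6 we can reach 6, 7, 8, 9, 10. That is one component of size 5.
The largest has 5 vertices.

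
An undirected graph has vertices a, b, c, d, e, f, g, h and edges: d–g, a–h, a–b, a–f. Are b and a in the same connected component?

Yes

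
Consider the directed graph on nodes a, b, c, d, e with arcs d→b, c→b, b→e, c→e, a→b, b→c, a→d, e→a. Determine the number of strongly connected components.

{a, b, c, d, e} are all mutually reachable — one SCC of size 5.
That gives 1 strongly connected component.

1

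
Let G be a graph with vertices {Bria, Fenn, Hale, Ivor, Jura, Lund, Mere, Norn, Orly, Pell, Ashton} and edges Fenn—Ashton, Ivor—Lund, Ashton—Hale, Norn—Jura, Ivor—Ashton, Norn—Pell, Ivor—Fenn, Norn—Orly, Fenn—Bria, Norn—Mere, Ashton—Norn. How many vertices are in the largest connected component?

11

Starting from Bria we can reach Bria, Fenn, Hale, Ivor, Jura, Lund, Mere, Norn, Orly, Pell, Ashton. That is one component of size 11.
The largest has 11 vertices.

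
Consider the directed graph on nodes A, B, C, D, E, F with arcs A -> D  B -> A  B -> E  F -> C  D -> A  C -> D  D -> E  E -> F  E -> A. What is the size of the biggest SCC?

5

{A, C, D, E, F} are all mutually reachable — one SCC of size 5.
{B} is an SCC by itself.
The largest has 5 vertices.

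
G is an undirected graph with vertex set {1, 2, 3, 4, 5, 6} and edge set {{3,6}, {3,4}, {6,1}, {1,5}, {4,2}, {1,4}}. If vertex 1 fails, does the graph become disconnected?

Deleting 1 raises the number of components from 1 to 2, so 1 is a cut vertex.

Yes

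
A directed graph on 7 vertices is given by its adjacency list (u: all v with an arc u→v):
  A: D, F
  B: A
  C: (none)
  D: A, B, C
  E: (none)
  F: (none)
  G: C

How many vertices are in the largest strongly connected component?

{A, B, D} are all mutually reachable — one SCC of size 3.
{F} is an SCC by itself.
{G} is an SCC by itself.
{E} is an SCC by itself.
{C} is an SCC by itself.
The largest has 3 vertices.

3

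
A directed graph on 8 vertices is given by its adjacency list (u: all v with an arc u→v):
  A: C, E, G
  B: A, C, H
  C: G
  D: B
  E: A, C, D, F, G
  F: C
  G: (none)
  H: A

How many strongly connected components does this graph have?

{A, B, D, E, H} are all mutually reachable — one SCC of size 5.
{G} is an SCC by itself.
{C} is an SCC by itself.
{F} is an SCC by itself.
That gives 4 strongly connected components.

4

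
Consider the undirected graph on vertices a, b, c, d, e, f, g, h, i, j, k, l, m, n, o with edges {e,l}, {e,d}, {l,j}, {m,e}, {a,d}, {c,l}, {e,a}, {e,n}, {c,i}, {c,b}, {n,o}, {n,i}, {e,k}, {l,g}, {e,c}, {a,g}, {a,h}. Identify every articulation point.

a, c, e, l, n

Removing a increases the component count from 2 to 3, so a is a cut vertex.
Removing c increases the component count from 2 to 3, so c is a cut vertex.
Removing e increases the component count from 2 to 4, so e is a cut vertex.
Likewise l, n are cut vertices.
By contrast removing g leaves 2 components; it is not a cut vertex. No other vertex is a cut vertex either.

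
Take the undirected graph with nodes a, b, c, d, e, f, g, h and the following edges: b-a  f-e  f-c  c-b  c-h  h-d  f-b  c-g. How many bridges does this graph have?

5

The edges on the cycle f-c-b-f are not bridges since each lies on that cycle.
But removing d-h disconnects d from h; removing b-a disconnects b from a; removing h-c disconnects h from c; removing g-c disconnects g from c — these are bridges.
In total 5 edges are bridges.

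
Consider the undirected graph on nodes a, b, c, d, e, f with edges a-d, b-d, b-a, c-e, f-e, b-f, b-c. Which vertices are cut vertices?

Removing b increases the component count from 1 to 2, so b is a cut vertex.
By contrast removing a leaves 1 component; it is not a cut vertex. No other vertex is a cut vertex either.

b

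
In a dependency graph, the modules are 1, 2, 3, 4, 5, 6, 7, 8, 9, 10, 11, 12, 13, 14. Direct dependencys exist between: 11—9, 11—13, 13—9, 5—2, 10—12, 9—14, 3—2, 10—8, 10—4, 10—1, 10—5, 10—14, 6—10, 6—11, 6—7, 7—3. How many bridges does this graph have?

4

The edges on the cycle 11-13-9-11 are not bridges since each lies on that cycle.
But removing 10—12 disconnects 10 from 12; removing 4—10 disconnects 4 from 10; removing 10—8 disconnects 10 from 8; removing 10—1 disconnects 10 from 1 — these are bridges.
That makes 4 bridges.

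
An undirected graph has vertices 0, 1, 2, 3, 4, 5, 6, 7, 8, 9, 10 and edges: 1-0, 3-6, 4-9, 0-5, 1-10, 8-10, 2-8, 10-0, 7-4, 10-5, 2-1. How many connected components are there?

Starting from 3 we can reach 3, 6. That is one component of size 2.
Starting from 4 we can reach 4, 7, 9. That is one component of size 3.
Starting from 0 we can reach 0, 1, 2, 5, 8, 10. That is one component of size 6.
Total: 3 components.

3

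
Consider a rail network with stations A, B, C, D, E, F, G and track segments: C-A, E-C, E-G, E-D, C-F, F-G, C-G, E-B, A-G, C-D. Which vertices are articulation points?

E

Removing E increases the component count from 1 to 2, so E is a cut vertex.
By contrast removing C leaves 1 component; it is not a cut vertex. No other vertex is a cut vertex either.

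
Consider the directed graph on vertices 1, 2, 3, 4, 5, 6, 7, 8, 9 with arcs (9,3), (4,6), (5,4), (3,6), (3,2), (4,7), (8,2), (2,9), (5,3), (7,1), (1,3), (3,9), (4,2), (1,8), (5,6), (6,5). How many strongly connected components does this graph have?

1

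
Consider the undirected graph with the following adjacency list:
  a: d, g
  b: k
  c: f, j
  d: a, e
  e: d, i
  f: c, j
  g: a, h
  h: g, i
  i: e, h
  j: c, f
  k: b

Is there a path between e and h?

Yes

From e we can reach a, d, e, g, h, i, which includes h.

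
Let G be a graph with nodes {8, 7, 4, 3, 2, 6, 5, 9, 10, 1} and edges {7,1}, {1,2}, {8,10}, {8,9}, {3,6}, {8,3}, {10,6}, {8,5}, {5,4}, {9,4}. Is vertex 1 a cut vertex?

Yes

Deleting 1 raises the number of components from 2 to 3, so 1 is a cut vertex.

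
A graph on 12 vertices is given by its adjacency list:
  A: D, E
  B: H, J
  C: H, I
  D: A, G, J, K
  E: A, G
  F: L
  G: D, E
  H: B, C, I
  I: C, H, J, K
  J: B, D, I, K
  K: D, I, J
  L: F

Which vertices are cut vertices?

D

Removing D increases the component count from 2 to 3, so D is a cut vertex.
By contrast removing C leaves 2 components; it is not a cut vertex. No other vertex is a cut vertex either.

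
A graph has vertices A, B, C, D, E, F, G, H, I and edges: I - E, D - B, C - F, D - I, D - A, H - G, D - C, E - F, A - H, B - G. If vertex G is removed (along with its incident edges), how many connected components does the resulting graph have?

1

With G gone, the remaining components are: {A, B, C, D, E, F, H, I}.
That is 1 component.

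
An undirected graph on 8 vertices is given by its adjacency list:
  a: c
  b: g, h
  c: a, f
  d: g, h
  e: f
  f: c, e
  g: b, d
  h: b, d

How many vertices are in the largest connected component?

Starting from b we can reach b, d, g, h. That is one component of size 4.
Starting from a we can reach a, c, e, f. That is one component of size 4.
The largest has 4 vertices.

4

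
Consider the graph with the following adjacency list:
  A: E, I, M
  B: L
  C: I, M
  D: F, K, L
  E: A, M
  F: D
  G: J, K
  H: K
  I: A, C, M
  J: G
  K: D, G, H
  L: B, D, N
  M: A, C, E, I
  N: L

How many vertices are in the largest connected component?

9

Starting from A we can reach A, C, E, I, M. That is one component of size 5.
Starting from B we can reach B, D, F, G, H, J, K, L, N. That is one component of size 9.
The largest has 9 vertices.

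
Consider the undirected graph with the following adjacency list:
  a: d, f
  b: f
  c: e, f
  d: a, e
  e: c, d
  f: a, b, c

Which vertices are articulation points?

Removing f increases the component count from 1 to 2, so f is a cut vertex.
By contrast removing c leaves 1 component; it is not a cut vertex. No other vertex is a cut vertex either.

f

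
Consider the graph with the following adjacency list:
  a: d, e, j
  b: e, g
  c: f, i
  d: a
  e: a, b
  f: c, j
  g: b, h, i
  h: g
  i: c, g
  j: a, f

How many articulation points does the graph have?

2

Removing a increases the component count from 1 to 2, so a is a cut vertex.
Removing g increases the component count from 1 to 2, so g is a cut vertex.
By contrast removing f leaves 1 component; it is not a cut vertex. No other vertex is a cut vertex either.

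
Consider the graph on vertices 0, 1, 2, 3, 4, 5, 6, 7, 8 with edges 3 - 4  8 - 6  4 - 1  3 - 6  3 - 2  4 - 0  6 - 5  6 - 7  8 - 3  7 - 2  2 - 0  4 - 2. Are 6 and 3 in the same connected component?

Yes

From 6 we can reach 0, 1, 2, 3, 4, 5, 6, 7, 8, which includes 3.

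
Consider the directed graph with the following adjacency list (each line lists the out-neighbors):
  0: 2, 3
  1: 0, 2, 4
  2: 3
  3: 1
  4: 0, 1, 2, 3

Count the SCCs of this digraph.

1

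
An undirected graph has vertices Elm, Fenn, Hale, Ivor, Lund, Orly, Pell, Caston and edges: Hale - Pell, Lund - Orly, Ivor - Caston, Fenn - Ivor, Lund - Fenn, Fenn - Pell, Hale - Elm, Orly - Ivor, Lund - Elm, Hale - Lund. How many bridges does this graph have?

The edges on the cycle Lund-Orly-Ivor-Fenn-Lund are not bridges since each lies on that cycle.
But removing Caston - Ivor disconnects Caston from Ivor — this is a bridge.

1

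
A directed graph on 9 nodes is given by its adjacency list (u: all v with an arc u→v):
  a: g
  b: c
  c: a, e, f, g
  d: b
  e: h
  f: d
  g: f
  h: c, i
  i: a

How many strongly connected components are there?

1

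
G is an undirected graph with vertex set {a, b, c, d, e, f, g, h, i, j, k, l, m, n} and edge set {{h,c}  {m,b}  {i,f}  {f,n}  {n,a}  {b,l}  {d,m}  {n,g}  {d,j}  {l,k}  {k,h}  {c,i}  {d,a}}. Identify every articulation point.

d, n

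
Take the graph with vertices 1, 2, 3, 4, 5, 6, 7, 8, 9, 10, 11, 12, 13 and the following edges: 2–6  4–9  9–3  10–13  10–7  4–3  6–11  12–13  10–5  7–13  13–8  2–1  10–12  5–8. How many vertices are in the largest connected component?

Starting from 3 we can reach 3, 4, 9. That is one component of size 3.
Starting from 1 we can reach 1, 2, 6, 11. That is one component of size 4.
Starting from 5 we can reach 5, 7, 8, 10, 12, 13. That is one component of size 6.
The largest has 6 vertices.

6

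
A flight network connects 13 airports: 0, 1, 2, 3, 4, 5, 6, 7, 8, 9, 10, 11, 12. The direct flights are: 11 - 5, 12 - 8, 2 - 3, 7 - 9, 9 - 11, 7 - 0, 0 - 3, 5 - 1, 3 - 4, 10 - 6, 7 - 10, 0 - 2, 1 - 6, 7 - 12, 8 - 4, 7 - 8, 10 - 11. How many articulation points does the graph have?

1

Removing 7 increases the component count from 1 to 2, so 7 is a cut vertex.
By contrast removing 10 leaves 1 component; it is not a cut vertex. No other vertex is a cut vertex either.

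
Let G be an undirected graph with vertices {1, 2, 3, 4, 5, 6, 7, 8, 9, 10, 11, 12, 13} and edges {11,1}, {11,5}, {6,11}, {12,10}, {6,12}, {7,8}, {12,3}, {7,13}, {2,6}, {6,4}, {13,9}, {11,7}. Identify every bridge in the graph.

1-11, 10-12, 11-5, 11-6, 11-7, 12-3, 12-6, 13-7, 13-9, 2-6, 4-6, 7-8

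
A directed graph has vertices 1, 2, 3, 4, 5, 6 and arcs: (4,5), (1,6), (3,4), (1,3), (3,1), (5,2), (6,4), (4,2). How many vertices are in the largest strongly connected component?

{1, 3} are all mutually reachable — one SCC of size 2.
{2} is an SCC by itself.
{6} is an SCC by itself.
{4} is an SCC by itself.
{5} is an SCC by itself.
The largest has 2 vertices.

2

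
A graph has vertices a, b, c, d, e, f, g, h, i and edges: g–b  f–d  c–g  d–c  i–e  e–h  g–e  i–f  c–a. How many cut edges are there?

The edges on the cycle i-f-d-c-g-e-i are not bridges since each lies on that cycle.
But removing h–e disconnects h from e; removing g–b disconnects g from b; removing c–a disconnects c from a — these are bridges.
That makes 3 bridges.

3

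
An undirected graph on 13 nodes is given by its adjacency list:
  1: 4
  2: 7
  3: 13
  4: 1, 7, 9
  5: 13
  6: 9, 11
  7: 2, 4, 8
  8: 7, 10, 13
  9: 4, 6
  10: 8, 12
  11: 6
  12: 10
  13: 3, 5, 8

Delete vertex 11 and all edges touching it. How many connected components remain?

1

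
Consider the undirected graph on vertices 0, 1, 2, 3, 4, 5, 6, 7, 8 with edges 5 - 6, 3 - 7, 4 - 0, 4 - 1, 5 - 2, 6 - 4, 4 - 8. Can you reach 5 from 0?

From 0 we can reach 0, 1, 2, 4, 5, 6, 8, which includes 5.

Yes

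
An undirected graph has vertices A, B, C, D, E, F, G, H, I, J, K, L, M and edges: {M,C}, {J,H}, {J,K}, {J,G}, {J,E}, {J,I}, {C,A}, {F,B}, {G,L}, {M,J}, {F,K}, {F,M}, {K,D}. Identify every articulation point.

C, F, G, J, K, M

Removing C increases the component count from 1 to 2, so C is a cut vertex.
Removing F increases the component count from 1 to 2, so F is a cut vertex.
Removing G increases the component count from 1 to 2, so G is a cut vertex.
Likewise J, K, M are cut vertices.
By contrast removing B leaves 1 component; it is not a cut vertex. No other vertex is a cut vertex either.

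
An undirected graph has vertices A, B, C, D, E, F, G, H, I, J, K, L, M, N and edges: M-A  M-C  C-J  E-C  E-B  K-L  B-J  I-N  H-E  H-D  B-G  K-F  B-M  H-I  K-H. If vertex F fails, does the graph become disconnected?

No

Deleting F leaves 1 component (was 1), so F is not a cut vertex.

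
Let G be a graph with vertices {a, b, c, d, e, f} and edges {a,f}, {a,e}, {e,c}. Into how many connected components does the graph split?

3

b is isolated — a component by itself.
d is isolated — a component by itself.
Starting from a we can reach a, c, e, f. That is one component of size 4.
Total: 3 components.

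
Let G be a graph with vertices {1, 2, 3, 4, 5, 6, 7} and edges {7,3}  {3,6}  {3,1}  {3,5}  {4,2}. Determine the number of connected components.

2

Starting from 2 we can reach 2, 4. That is one component of size 2.
Starting from 1 we can reach 1, 3, 5, 6, 7. That is one component of size 5.
Total: 2 components.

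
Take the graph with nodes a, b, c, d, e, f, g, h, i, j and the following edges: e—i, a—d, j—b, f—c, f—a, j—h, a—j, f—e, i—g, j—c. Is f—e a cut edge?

Removing f—e leaves no path between f and e: the component count goes from 1 to 2. So it is a bridge.

Yes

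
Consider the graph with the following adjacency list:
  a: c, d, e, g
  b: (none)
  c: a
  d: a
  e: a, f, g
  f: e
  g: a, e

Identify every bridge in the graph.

a-c, a-d, e-f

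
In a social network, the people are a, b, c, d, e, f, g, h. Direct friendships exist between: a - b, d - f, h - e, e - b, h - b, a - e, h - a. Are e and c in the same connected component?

No

The component containing e is {a, b, e, h}, and c is not in it.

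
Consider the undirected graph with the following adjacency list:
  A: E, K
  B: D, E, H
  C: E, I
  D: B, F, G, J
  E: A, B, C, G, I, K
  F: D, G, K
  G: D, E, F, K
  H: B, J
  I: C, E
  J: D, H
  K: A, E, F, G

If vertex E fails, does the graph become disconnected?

Deleting E raises the number of components from 1 to 2, so E is a cut vertex.

Yes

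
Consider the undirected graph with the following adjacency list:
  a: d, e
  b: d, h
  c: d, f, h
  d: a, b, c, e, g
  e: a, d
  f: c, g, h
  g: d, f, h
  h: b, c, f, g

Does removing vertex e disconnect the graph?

No

Deleting e leaves 1 component (was 1) (its neighbors a, d remain connected to each other), so e is not a cut vertex.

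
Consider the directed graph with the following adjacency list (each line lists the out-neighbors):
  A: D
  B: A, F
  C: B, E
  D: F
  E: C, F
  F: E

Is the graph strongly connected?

Yes

From E we can reach every vertex (A, B, C, D, E, F), and every vertex can reach E (A, B, C, D, E, F). So the whole graph is one strongly connected component.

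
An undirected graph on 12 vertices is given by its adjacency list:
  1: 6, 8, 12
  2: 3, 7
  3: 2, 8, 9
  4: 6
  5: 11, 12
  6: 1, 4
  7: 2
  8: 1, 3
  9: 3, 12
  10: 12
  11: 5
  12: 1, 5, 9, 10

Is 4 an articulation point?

Deleting 4 leaves 1 component (was 1), so 4 is not a cut vertex.

No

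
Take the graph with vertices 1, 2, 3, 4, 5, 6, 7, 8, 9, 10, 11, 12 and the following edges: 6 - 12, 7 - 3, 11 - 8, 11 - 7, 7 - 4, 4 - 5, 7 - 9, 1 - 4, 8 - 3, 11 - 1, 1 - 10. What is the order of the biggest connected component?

9

2 is isolated — a component by itself.
Starting from 6 we can reach 6, 12. That is one component of size 2.
Starting from 1 we can reach 1, 3, 4, 5, 7, 8, 9, 10, 11. That is one component of size 9.
The largest has 9 vertices.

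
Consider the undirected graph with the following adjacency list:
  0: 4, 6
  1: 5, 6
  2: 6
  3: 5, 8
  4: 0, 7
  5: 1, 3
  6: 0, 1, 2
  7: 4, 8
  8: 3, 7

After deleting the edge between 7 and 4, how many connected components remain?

7 and 4 are still connected via 7-8-3-5-1-6-0-4, so the component count stays at 1.

1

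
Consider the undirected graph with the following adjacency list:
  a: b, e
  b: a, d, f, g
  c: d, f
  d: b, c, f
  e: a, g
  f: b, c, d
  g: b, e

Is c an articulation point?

No

Deleting c leaves 1 component (was 1) (its neighbors d, f remain connected to each other), so c is not a cut vertex.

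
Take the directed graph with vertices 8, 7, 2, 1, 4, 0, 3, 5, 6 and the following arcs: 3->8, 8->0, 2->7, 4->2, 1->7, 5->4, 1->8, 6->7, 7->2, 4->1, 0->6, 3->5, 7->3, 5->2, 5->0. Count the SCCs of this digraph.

{0, 1, 2, 3, 4, 5, 6, 7, 8} are all mutually reachable — one SCC of size 9.
That gives 1 strongly connected component.

1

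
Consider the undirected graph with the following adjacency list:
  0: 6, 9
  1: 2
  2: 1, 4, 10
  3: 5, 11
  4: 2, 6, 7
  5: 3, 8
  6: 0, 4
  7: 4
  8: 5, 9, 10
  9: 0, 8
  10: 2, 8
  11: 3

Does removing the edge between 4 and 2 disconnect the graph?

No

After removing 4-2, the path 4-6-0-9-8-10-2 still connects them, so the edge is not a bridge.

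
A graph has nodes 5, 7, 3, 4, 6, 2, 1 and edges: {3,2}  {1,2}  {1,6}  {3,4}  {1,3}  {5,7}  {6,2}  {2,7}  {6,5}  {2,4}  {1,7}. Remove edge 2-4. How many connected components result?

1

2 and 4 are still connected via 2-3-4, so the component count stays at 1.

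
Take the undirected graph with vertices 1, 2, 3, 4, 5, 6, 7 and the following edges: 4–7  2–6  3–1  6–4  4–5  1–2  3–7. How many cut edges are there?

The edges on the cycle 3-1-2-6-4-7-3 are not bridges since each lies on that cycle.
But removing 4–5 disconnects 4 from 5 — this is a bridge.

1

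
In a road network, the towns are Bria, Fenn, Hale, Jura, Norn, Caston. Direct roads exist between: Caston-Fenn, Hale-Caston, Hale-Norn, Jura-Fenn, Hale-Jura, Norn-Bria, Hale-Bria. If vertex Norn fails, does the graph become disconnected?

No

Deleting Norn leaves 1 component (was 1) (its neighbors Bria, Hale remain connected to each other), so Norn is not a cut vertex.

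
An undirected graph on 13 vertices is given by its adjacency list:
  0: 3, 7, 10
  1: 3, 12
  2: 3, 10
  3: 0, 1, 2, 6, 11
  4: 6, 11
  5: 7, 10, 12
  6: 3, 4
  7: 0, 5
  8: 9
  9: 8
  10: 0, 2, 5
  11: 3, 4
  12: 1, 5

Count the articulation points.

Removing 3 increases the component count from 2 to 3, so 3 is a cut vertex.
By contrast removing 0 leaves 2 components; it is not a cut vertex. No other vertex is a cut vertex either.

1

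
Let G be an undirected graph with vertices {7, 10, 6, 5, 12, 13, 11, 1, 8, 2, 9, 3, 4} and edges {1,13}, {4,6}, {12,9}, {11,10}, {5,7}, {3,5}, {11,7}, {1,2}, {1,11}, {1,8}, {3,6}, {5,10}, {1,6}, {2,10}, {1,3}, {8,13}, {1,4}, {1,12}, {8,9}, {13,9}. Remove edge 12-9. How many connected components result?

1

12 and 9 are still connected via 12-1-8-9, so the component count stays at 1.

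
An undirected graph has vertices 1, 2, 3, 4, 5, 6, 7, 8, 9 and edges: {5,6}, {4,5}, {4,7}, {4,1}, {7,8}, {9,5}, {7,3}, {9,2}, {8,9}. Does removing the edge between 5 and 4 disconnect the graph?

After removing 5-4, the path 5-9-8-7-4 still connects them, so the edge is not a bridge.

No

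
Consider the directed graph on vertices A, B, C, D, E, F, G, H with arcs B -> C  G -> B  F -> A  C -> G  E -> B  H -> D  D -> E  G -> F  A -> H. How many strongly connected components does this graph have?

{A, B, C, D, E, F, G, H} are all mutually reachable — one SCC of size 8.
That gives 1 strongly connected component.

1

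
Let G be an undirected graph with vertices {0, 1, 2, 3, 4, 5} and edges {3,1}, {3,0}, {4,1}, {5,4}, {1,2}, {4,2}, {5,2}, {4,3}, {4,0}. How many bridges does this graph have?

0

The edges on the cycle 4-3-1-2-4 are not bridges since each lies on that cycle.
Every edge lies on some cycle, so there are no bridges.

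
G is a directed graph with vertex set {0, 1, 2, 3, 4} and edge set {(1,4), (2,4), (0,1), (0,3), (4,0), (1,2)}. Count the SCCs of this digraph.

2

{0, 1, 2, 4} are all mutually reachable — one SCC of size 4.
{3} is an SCC by itself.
That gives 2 strongly connected components.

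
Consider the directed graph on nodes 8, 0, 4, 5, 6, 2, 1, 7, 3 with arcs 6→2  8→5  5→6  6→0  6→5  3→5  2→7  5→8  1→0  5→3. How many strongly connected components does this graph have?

6

{3, 5, 6, 8} are all mutually reachable — one SCC of size 4.
{7} is an SCC by itself.
{4} is an SCC by itself.
{0} is an SCC by itself.
{1} is an SCC by itself.
(and 1 more singleton SCC)
That gives 6 strongly connected components.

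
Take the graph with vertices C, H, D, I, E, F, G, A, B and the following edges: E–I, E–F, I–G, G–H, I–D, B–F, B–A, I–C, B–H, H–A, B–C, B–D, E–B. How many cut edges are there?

0

The edges on the cycle E-I-G-H-A-B-E are not bridges since each lies on that cycle.
Every edge lies on some cycle, so there are no bridges.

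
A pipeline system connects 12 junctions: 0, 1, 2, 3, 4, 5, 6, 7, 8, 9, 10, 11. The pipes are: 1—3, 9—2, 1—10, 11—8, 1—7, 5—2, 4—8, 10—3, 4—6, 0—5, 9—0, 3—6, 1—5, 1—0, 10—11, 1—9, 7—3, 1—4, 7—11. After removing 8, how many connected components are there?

With 8 gone, the remaining components are: {0, 1, 2, 3, 4, 5, 6, 7, 9, 10, 11}.
That is 1 component.

1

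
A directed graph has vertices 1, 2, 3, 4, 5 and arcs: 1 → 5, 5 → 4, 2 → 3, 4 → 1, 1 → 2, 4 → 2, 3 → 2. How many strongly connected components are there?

2

{1, 4, 5} are all mutually reachable — one SCC of size 3.
{2, 3} are all mutually reachable — one SCC of size 2.
That gives 2 strongly connected components.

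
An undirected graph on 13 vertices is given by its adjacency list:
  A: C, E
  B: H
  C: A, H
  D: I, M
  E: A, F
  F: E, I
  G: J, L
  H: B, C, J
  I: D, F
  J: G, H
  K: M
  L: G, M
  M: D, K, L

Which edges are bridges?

B-H, K-M

The edges on the cycle G-L-M-D-I-F-E-A-C-H-J-G are not bridges since each lies on that cycle.
But removing H-B disconnects H from B; removing M-K disconnects M from K — these are bridges.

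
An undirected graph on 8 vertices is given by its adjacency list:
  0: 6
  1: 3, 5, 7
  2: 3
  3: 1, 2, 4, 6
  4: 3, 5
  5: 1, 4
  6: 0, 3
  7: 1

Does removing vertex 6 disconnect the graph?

Yes

Deleting 6 raises the number of components from 1 to 2, so 6 is a cut vertex.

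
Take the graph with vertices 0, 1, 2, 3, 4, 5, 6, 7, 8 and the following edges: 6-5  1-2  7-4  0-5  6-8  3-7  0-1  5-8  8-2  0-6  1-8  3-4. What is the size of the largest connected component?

Starting from 3 we can reach 3, 4, 7. That is one component of size 3.
Starting from 0 we can reach 0, 1, 2, 5, 6, 8. That is one component of size 6.
The largest has 6 vertices.

6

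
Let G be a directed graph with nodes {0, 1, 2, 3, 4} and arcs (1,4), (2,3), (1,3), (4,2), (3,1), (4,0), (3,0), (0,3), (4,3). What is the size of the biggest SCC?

{0, 1, 2, 3, 4} are all mutually reachable — one SCC of size 5.
The largest has 5 vertices.

5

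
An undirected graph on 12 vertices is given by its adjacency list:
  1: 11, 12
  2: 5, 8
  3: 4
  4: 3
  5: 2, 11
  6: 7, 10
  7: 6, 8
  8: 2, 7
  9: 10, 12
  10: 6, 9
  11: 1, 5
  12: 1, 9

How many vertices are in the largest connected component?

10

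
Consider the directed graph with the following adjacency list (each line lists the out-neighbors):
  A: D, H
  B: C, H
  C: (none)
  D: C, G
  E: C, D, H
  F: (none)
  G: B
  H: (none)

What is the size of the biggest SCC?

1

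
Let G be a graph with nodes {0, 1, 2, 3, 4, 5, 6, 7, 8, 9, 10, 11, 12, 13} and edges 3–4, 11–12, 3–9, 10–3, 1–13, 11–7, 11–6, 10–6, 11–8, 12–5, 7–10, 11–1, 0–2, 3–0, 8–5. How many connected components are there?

1

Starting from 0 we can reach 0, 1, 2, 3, 4, 5, 6, 7, 8, 9, 10, 11, 12, 13. That is one component of size 14.
Total: 1 component.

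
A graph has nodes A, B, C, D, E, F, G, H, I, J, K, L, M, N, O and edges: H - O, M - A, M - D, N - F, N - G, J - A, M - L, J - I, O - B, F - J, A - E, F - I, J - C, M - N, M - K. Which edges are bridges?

The edges on the cycle F-J-I-F are not bridges since each lies on that cycle.
But removing D - M disconnects D from M; removing O - B disconnects O from B; removing M - K disconnects M from K; removing E - A disconnects E from A — these are bridges.
In total 8 edges are bridges.

A-E, B-O, C-J, D-M, G-N, H-O, K-M, L-M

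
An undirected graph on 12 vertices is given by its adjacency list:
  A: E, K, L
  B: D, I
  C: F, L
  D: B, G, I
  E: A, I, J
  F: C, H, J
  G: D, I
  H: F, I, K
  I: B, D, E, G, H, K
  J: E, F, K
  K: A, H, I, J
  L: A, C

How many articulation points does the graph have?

Removing I increases the component count from 1 to 2, so I is a cut vertex.
By contrast removing F leaves 1 component; it is not a cut vertex. No other vertex is a cut vertex either.

1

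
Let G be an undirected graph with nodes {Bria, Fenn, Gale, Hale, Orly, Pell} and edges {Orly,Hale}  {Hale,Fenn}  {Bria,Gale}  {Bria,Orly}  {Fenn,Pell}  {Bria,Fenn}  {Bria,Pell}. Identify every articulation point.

Bria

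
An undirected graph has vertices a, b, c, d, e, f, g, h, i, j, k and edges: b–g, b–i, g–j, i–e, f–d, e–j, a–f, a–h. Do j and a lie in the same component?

The component containing j is {b, e, g, i, j}, and a is not in it.

No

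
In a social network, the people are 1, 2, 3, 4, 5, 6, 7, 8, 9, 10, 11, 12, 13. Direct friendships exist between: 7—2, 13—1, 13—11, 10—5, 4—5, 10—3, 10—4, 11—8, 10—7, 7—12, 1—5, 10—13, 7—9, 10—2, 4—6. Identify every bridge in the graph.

10-3, 11-13, 11-8, 12-7, 4-6, 7-9

The edges on the cycle 10-13-1-5-10 are not bridges since each lies on that cycle.
But removing 11—8 disconnects 11 from 8; removing 4—6 disconnects 4 from 6; removing 13—11 disconnects 13 from 11; removing 7—12 disconnects 7 from 12 — these are bridges.
In total 6 edges are bridges.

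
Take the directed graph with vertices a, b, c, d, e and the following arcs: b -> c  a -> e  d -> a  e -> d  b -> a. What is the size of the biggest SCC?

3

{a, d, e} are all mutually reachable — one SCC of size 3.
{c} is an SCC by itself.
{b} is an SCC by itself.
The largest has 3 vertices.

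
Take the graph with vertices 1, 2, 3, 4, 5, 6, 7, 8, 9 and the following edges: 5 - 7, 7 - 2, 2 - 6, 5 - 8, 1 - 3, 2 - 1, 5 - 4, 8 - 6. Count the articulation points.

Removing 1 increases the component count from 2 to 3, so 1 is a cut vertex.
Removing 2 increases the component count from 2 to 3, so 2 is a cut vertex.
Removing 5 increases the component count from 2 to 3, so 5 is a cut vertex.
By contrast removing 7 leaves 2 components; it is not a cut vertex. No other vertex is a cut vertex either.

3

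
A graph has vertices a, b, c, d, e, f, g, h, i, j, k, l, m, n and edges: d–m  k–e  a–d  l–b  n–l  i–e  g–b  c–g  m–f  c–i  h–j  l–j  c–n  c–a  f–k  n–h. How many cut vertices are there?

Removing c increases the component count from 1 to 2, so c is a cut vertex.
By contrast removing f leaves 1 component; it is not a cut vertex. No other vertex is a cut vertex either.

1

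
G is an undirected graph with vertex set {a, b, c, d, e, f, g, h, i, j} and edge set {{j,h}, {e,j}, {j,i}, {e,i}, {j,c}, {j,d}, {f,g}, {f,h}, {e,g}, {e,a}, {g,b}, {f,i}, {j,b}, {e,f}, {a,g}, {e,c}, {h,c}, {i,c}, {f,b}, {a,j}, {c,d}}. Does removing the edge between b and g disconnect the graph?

No

After removing b–g, the path b-f-g still connects them, so the edge is not a bridge.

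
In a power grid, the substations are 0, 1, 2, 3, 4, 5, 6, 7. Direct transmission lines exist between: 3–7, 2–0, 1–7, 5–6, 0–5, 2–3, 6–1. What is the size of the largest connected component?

4 is isolated — a component by itself.
Starting from 0 we can reach 0, 1, 2, 3, 5, 6, 7. That is one component of size 7.
The largest has 7 vertices.

7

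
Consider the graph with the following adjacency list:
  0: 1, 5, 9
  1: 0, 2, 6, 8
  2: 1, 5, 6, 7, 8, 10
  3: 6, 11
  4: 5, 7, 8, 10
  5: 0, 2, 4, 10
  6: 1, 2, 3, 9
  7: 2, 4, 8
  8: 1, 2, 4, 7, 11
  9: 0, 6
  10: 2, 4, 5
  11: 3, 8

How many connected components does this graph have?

1

Starting from 0 we can reach 0, 1, 2, 3, 4, 5, 6, 7, 8, 9, 10, 11. That is one component of size 12.
Total: 1 component.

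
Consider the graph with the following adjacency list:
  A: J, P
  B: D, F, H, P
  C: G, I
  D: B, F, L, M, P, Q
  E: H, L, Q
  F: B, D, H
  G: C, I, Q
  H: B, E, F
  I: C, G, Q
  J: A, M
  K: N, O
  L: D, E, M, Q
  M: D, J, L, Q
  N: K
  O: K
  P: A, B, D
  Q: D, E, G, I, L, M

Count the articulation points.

2

Removing K increases the component count from 2 to 3, so K is a cut vertex.
Removing Q increases the component count from 2 to 3, so Q is a cut vertex.
By contrast removing O leaves 2 components; it is not a cut vertex. No other vertex is a cut vertex either.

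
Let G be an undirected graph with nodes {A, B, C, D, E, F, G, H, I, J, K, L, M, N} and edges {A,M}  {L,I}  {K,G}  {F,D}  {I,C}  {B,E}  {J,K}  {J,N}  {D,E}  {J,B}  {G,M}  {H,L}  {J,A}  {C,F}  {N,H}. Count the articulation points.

Removing J increases the component count from 1 to 2, so J is a cut vertex.
By contrast removing F leaves 1 component; it is not a cut vertex. No other vertex is a cut vertex either.

1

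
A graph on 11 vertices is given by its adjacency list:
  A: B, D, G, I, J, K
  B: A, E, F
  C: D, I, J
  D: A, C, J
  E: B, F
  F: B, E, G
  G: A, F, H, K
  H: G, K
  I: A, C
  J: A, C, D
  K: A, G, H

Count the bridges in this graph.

The edges on the cycle B-E-F-B are not bridges since each lies on that cycle.
Every edge lies on some cycle, so there are no bridges.

0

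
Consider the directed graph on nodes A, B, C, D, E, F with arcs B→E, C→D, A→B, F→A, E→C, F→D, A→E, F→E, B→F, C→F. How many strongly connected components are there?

2

{A, B, C, E, F} are all mutually reachable — one SCC of size 5.
{D} is an SCC by itself.
That gives 2 strongly connected components.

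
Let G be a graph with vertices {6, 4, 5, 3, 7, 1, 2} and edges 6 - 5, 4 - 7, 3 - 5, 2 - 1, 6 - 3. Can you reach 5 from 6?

From 6 we can reach 3, 5, 6, which includes 5.

Yes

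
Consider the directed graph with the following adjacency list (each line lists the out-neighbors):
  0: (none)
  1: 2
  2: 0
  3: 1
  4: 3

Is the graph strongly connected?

No

There is no directed path from 1 to 4, so the graph is not strongly connected.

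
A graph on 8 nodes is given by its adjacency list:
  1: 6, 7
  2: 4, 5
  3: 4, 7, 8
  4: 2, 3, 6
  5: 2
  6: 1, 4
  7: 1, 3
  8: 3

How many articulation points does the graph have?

3

Removing 2 increases the component count from 1 to 2, so 2 is a cut vertex.
Removing 3 increases the component count from 1 to 2, so 3 is a cut vertex.
Removing 4 increases the component count from 1 to 2, so 4 is a cut vertex.
By contrast removing 6 leaves 1 component; it is not a cut vertex. No other vertex is a cut vertex either.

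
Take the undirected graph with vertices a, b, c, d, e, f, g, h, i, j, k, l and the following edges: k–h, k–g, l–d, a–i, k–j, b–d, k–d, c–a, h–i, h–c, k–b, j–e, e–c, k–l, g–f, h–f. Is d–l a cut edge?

No

After removing d–l, the path d-k-l still connects them, so the edge is not a bridge.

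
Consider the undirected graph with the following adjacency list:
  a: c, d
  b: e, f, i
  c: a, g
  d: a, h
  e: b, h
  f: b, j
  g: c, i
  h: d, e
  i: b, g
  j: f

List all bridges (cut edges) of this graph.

b-f, f-j

The edges on the cycle g-i-b-e-h-d-a-c-g are not bridges since each lies on that cycle.
But removing f-j disconnects f from j; removing f-b disconnects f from b — these are bridges.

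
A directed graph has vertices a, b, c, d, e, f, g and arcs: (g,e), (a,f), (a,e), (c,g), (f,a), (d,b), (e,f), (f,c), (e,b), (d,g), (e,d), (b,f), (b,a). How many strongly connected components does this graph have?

1

{a, b, c, d, e, f, g} are all mutually reachable — one SCC of size 7.
That gives 1 strongly connected component.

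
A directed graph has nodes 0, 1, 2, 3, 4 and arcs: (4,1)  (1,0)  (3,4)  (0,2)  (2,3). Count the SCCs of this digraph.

{0, 1, 2, 3, 4} are all mutually reachable — one SCC of size 5.
That gives 1 strongly connected component.

1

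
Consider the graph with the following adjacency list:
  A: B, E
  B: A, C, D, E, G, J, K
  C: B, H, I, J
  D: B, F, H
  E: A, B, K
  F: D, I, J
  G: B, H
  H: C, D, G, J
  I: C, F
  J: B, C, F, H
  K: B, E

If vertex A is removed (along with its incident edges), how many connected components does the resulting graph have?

1

With A gone, the remaining components are: {B, C, D, E, F, G, H, I, J, K}.
That is 1 component.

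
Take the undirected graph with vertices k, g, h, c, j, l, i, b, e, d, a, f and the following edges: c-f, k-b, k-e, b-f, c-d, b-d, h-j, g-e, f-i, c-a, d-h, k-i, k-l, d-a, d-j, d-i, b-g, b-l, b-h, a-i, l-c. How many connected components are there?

1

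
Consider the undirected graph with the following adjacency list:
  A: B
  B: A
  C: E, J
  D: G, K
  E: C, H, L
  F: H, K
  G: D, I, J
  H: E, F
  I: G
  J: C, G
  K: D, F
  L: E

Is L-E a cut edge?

Removing L-E leaves no path between L and E: the component count goes from 2 to 3. So it is a bridge.

Yes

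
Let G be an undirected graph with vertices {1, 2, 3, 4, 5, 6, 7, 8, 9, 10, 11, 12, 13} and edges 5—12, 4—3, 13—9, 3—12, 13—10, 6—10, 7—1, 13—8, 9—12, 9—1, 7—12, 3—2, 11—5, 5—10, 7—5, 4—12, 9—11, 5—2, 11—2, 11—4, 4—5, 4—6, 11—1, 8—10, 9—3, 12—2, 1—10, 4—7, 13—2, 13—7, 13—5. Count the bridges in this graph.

The edges on the cycle 13-8-10-5-13 are not bridges since each lies on that cycle.
Every edge lies on some cycle, so there are no bridges.

0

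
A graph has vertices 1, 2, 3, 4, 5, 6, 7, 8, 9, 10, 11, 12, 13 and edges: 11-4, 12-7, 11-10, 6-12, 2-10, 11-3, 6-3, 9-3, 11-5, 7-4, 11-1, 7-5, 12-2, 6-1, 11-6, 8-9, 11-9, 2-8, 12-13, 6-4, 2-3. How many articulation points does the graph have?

1

Removing 12 increases the component count from 1 to 2, so 12 is a cut vertex.
By contrast removing 2 leaves 1 component; it is not a cut vertex. No other vertex is a cut vertex either.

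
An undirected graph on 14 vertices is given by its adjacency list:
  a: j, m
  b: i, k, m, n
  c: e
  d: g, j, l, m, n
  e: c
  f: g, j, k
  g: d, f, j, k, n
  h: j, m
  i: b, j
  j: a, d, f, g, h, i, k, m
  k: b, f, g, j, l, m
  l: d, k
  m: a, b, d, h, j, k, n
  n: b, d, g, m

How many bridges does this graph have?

The edges on the cycle m-n-b-k-f-j-m are not bridges since each lies on that cycle.
But removing e-c disconnects e from c — this is a bridge.

1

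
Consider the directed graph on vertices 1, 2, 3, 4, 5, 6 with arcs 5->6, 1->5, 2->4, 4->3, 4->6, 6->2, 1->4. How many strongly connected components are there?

4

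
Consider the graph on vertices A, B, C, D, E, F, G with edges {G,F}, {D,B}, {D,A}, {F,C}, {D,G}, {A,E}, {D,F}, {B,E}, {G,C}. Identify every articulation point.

D

Removing D increases the component count from 1 to 2, so D is a cut vertex.
By contrast removing B leaves 1 component; it is not a cut vertex. No other vertex is a cut vertex either.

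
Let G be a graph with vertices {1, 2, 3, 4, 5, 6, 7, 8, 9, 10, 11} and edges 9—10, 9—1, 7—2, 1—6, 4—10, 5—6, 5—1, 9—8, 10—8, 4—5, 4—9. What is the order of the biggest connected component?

7

11 is isolated — a component by itself.
3 is isolated — a component by itself.
Starting from 2 we can reach 2, 7. That is one component of size 2.
Starting from 1 we can reach 1, 4, 5, 6, 8, 9, 10. That is one component of size 7.
The largest has 7 vertices.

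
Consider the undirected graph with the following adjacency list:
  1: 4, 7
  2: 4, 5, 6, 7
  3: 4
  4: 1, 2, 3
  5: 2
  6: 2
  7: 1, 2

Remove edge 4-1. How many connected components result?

1

4 and 1 are still connected via 4-2-7-1, so the component count stays at 1.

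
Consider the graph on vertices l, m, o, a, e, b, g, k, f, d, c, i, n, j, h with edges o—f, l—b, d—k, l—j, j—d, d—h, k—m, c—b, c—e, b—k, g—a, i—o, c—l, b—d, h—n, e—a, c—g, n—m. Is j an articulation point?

Deleting j leaves 2 components (was 2), so j is not a cut vertex.

No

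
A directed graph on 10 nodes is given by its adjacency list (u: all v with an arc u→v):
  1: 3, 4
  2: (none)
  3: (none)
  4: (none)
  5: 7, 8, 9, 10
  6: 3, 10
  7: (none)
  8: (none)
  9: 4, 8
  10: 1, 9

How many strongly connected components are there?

{2} is an SCC by itself.
{9} is an SCC by itself.
{10} is an SCC by itself.
{6} is an SCC by itself.
{8} is an SCC by itself.
(and 5 more singleton SCCs)
That gives 10 strongly connected components.

10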